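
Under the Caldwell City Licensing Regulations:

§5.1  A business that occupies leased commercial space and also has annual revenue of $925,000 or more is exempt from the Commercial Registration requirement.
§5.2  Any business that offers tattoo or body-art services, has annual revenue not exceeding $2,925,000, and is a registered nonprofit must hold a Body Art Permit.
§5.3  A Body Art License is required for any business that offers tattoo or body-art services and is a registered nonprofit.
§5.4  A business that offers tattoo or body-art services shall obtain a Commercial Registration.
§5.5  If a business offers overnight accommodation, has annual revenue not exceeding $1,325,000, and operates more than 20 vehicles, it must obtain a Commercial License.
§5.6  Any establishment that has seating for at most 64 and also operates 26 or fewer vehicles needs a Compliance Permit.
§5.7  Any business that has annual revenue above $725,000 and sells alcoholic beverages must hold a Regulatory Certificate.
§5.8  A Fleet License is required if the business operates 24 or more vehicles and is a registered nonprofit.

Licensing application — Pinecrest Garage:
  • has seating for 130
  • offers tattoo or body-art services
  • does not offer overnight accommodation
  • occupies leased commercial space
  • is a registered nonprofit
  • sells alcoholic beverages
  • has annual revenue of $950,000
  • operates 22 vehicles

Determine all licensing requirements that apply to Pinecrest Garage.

§5.1 occupies leased commercial space; revenue $950,000 ≥ $925,000 → exempt from Commercial Registration.
§5.2 offers tattoo or body-art services; revenue $950,000 ≤ $2,925,000; is a registered nonprofit → Body Art Permit required.
§5.3 offers tattoo or body-art services; is a registered nonprofit → Body Art License required.
§5.4 offers tattoo or body-art services → Commercial Registration required.
§5.5 does not offer overnight accommodation; revenue $950,000 ≤ $1,325,000; vehicles 22 > 20 → Commercial License not required.
§5.6 seating 130 > 64; vehicles 22 ≤ 26 → Compliance Permit not required.
§5.7 revenue $950,000 > $725,000; sells alcoholic beverages → Regulatory Certificate required.
§5.8 vehicles 22 < 24; is a registered nonprofit → Fleet License not required.

Body Art License, Body Art Permit, Regulatory Certificate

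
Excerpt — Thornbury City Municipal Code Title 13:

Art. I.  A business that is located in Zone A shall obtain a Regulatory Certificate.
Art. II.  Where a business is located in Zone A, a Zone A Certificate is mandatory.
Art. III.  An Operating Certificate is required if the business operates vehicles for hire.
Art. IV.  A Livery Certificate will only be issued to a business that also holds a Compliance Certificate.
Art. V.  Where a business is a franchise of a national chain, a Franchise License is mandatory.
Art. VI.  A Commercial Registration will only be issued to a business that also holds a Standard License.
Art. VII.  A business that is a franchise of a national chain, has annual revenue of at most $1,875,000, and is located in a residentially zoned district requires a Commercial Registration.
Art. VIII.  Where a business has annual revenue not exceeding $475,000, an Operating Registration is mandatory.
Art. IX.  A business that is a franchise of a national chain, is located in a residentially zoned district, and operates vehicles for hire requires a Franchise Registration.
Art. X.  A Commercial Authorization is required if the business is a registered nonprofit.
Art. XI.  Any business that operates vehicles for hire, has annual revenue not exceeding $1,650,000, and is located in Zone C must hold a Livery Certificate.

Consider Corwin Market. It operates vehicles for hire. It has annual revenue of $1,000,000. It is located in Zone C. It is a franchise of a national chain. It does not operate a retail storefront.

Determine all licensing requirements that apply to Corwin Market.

Compliance Certificate, Franchise License, Livery Certificate, Operating Certificate

Art. I. is located in Zone C (not: is located in Zone A) → Regulatory Certificate not required.
Art. II. is located in Zone C (not: is located in Zone A) → Zone A Certificate not required.
Art. III. operates vehicles for hire → Operating Certificate required.
Art. IV. Livery Certificate is required → Compliance Certificate also required.
Art. V. is a franchise of a national chain → Franchise License required.
Art. VI. Commercial Registration is not required → no effect.
Art. VII. is a franchise of a national chain; revenue $1,000,000 ≤ $1,875,000; is located in Zone C (not: is located in a residentially zoned district) → Commercial Registration not required.
Art. VIII. revenue $1,000,000 > $475,000 → Operating Registration not required.
Art. IX. is a franchise of a national chain; is located in Zone C (not: is located in a residentially zoned district); operates vehicles for hire → Franchise Registration not required.
Art. X. is a franchise of a national chain (not: is a registered nonprofit) → Commercial Authorization not required.
Art. XI. operates vehicles for hire; revenue $1,000,000 ≤ $1,650,000; is located in Zone C → Livery Certificate required.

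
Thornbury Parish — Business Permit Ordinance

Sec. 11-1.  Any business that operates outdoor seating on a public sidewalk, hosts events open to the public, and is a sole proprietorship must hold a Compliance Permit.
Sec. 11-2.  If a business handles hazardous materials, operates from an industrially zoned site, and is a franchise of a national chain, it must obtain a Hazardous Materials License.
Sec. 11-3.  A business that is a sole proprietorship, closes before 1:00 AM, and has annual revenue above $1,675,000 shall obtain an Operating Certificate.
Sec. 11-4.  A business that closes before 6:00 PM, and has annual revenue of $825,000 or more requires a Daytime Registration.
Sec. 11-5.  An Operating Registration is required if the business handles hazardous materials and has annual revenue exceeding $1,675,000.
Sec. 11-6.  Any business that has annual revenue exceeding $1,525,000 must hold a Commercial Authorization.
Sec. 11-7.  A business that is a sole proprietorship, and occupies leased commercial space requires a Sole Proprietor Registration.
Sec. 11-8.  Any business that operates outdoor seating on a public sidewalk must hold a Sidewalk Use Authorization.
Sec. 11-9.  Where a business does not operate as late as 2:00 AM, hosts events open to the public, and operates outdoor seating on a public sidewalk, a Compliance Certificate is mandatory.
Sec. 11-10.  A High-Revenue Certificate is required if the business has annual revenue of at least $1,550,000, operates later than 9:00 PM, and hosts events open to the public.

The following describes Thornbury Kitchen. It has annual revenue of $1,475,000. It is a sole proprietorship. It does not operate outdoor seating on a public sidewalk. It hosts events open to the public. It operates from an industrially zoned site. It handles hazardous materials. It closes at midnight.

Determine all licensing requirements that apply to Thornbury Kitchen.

Sec. 11-1. does not operate outdoor seating on a public sidewalk; hosts events open to the public; is a sole proprietorship → Compliance Permit not required.
Sec. 11-2. handles hazardous materials; operates from an industrially zoned site; is a sole proprietorship (not: is a franchise of a national chain) → Hazardous Materials License not required.
Sec. 11-3. is a sole proprietorship; closes midnight, at/before 1:00 AM; revenue $1,475,000 ≤ $1,675,000 → Operating Certificate not required.
Sec. 11-4. closes midnight, after 6:00 PM; revenue $1,475,000 ≥ $825,000 → Daytime Registration not required.
Sec. 11-5. handles hazardous materials; revenue $1,475,000 ≤ $1,675,000 → Operating Registration not required.
Sec. 11-6. revenue $1,475,000 ≤ $1,525,000 → Commercial Authorization not required.
Sec. 11-7. is a sole proprietorship; operates from an industrially zoned site (not: occupies leased commercial space) → Sole Proprietor Registration not required.
Sec. 11-8. does not operate outdoor seating on a public sidewalk → Sidewalk Use Authorization not required.
Sec. 11-9. closes midnight, at/before 2:00 AM; hosts events open to the public; does not operate outdoor seating on a public sidewalk → Compliance Certificate not required.
Sec. 11-10. revenue $1,475,000 < $1,550,000; closes midnight, after 9:00 PM; hosts events open to the public → High-Revenue Certificate not required.

None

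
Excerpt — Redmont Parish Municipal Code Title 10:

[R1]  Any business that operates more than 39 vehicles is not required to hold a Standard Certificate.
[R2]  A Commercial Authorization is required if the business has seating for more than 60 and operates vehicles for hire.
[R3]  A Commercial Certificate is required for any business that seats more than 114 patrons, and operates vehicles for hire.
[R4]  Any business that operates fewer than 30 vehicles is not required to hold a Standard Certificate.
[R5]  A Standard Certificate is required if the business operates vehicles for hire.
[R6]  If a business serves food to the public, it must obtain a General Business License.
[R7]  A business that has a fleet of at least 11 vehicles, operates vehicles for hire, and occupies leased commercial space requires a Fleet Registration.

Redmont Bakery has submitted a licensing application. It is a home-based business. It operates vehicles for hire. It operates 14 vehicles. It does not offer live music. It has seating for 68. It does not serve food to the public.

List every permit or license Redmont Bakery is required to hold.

Commercial Authorization

[R1] vehicles 14 ≤ 39 → Standard Certificate exemption does not apply.
[R2] seating 68 > 60; operates vehicles for hire → Commercial Authorization required.
[R3] seating 68 ≤ 114; operates vehicles for hire → Commercial Certificate not required.
[R4] vehicles 14 < 30 → exempt from Standard Certificate.
[R5] operates vehicles for hire → Standard Certificate required.
[R6] does not serve food to the public → General Business License not required.
[R7] vehicles 14 ≥ 11; operates vehicles for hire; is a home-based business (not: occupies leased commercial space) → Fleet Registration not required.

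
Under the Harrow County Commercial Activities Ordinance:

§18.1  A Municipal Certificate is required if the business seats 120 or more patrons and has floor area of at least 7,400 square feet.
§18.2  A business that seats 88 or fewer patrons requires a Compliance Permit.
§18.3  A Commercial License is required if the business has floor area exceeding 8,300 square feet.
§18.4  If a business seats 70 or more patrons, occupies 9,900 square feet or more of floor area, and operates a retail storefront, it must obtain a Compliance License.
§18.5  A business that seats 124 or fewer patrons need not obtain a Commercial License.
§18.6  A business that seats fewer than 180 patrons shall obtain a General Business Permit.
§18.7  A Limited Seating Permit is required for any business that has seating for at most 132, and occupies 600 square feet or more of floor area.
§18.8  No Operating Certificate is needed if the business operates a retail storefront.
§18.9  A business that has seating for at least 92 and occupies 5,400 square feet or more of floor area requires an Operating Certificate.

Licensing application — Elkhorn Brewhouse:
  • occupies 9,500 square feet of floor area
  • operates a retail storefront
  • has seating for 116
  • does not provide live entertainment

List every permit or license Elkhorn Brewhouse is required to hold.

§18.1 seating 116 < 120; floor area 9,500 square feet ≥ 7,400 square feet → Municipal Certificate not required.
§18.2 seating 116 > 88 → Compliance Permit not required.
§18.3 floor area 9,500 square feet > 8,300 square feet → Commercial License required.
§18.4 seating 116 ≥ 70; floor area 9,500 square feet < 9,900 square feet; operates a retail storefront → Compliance License not required.
§18.5 seating 116 ≤ 124 → exempt from Commercial License.
§18.6 seating 116 < 180 → General Business Permit required.
§18.7 seating 116 ≤ 132; floor area 9,500 square feet ≥ 600 square feet → Limited Seating Permit required.
§18.8 operates a retail storefront → exempt from Operating Certificate.
§18.9 seating 116 ≥ 92; floor area 9,500 square feet ≥ 5,400 square feet → Operating Certificate required.

General Business Permit, Limited Seating Permit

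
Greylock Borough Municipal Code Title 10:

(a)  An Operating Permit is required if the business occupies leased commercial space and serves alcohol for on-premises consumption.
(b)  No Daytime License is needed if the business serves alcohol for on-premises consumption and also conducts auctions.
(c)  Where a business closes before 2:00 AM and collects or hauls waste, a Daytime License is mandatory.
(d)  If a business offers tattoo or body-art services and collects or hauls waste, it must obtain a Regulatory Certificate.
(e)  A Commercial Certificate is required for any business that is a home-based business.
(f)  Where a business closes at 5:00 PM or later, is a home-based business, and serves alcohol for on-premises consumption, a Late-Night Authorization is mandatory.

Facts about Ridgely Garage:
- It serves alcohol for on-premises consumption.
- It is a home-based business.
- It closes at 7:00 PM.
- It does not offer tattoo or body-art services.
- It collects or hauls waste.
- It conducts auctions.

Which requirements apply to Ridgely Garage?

(a) is a home-based business (not: occupies leased commercial space); serves alcohol for on-premises consumption → Operating Permit not required.
(b) serves alcohol for on-premises consumption; conducts auctions → exempt from Daytime License.
(c) closes 7:00 PM, at/before 2:00 AM; collects or hauls waste → Daytime License required.
(d) does not offer tattoo or body-art services; collects or hauls waste → Regulatory Certificate not required.
(e) is a home-based business → Commercial Certificate required.
(f) closes 7:00 PM, after 5:00 PM; is a home-based business; serves alcohol for on-premises consumption → Late-Night Authorization required.

Commercial Certificate, Late-Night Authorization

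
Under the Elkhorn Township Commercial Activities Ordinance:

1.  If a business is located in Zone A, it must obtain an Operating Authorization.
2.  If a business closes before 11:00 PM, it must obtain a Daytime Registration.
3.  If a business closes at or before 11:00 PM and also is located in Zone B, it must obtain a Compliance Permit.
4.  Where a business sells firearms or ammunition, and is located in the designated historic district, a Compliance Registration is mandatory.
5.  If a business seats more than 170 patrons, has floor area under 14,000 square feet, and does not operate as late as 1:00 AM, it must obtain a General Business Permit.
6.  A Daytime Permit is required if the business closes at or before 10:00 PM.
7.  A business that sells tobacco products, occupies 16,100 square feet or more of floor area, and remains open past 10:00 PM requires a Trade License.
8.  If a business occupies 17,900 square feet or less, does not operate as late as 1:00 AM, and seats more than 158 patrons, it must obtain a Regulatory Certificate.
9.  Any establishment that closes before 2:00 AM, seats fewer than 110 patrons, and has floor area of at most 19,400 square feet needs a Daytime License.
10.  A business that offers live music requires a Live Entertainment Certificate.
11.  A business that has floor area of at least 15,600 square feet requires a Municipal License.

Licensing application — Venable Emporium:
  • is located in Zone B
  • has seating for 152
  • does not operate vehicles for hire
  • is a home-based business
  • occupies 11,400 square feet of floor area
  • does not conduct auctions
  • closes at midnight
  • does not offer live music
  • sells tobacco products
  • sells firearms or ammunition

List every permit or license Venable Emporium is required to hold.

1. is located in Zone B (not: is located in Zone A) → Operating Authorization not required.
2. closes midnight, after 11:00 PM → Daytime Registration not required.
3. closes midnight, after 11:00 PM; is located in Zone B → Compliance Permit not required.
4. sells firearms or ammunition; is located in Zone B (not: is located in the designated historic district) → Compliance Registration not required.
5. seating 152 ≤ 170; floor area 11,400 square feet < 14,000 square feet; closes midnight, at/before 1:00 AM → General Business Permit not required.
6. closes midnight, after 10:00 PM → Daytime Permit not required.
7. sells tobacco products; floor area 11,400 square feet < 16,100 square feet; closes midnight, after 10:00 PM → Trade License not required.
8. floor area 11,400 square feet ≤ 17,900 square feet; closes midnight, at/before 1:00 AM; seating 152 ≤ 158 → Regulatory Certificate not required.
9. closes midnight, at/before 2:00 AM; seating 152 ≥ 110; floor area 11,400 square feet ≤ 19,400 square feet → Daytime License not required.
10. does not offer live music → Live Entertainment Certificate not required.
11. floor area 11,400 square feet < 15,600 square feet → Municipal License not required.

None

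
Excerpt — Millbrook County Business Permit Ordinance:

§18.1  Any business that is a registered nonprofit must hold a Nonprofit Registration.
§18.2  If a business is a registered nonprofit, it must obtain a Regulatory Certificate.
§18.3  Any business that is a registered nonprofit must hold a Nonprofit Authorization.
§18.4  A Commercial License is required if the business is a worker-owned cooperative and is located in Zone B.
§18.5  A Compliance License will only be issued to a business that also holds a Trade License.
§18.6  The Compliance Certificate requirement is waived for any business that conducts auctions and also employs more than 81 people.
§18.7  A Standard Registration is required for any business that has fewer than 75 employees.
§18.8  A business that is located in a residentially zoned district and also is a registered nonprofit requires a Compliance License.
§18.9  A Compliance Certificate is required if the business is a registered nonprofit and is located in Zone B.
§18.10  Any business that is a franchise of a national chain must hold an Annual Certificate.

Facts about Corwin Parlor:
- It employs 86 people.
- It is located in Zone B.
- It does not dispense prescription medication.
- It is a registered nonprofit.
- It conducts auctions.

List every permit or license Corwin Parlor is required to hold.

§18.1 is a registered nonprofit → Nonprofit Registration required.
§18.2 is a registered nonprofit → Regulatory Certificate required.
§18.3 is a registered nonprofit → Nonprofit Authorization required.
§18.4 is a registered nonprofit (not: is a worker-owned cooperative); is located in Zone B → Commercial License not required.
§18.5 Compliance License is not required → no effect.
§18.6 conducts auctions; employees 86 > 81 → exempt from Compliance Certificate.
§18.7 employees 86 ≥ 75 → Standard Registration not required.
§18.8 is located in Zone B (not: is located in a residentially zoned district); is a registered nonprofit → Compliance License not required.
§18.9 is a registered nonprofit; is located in Zone B → Compliance Certificate required.
§18.10 is a registered nonprofit (not: is a franchise of a national chain) → Annual Certificate not required.

Nonprofit Authorization, Nonprofit Registration, Regulatory Certificate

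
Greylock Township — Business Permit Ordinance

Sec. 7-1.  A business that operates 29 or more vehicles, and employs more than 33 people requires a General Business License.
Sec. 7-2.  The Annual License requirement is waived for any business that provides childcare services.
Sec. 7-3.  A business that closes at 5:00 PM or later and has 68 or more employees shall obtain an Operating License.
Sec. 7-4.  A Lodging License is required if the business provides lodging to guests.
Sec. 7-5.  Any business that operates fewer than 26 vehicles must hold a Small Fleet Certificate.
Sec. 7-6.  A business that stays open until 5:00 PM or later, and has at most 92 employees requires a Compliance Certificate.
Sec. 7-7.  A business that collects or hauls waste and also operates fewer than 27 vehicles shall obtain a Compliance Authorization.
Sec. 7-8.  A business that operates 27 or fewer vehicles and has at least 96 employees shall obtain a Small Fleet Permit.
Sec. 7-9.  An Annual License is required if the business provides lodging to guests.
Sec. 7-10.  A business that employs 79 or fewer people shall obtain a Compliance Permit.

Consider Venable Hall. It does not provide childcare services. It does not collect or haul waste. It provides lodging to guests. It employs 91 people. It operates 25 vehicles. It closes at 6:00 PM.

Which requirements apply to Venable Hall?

Annual License, Compliance Certificate, Lodging License, Operating License, Small Fleet Certificate

Sec. 7-1. vehicles 25 < 29; employees 91 > 33 → General Business License not required.
Sec. 7-2. does not provide childcare services → Annual License exemption does not apply.
Sec. 7-3. closes 6:00 PM, after 5:00 PM; employees 91 ≥ 68 → Operating License required.
Sec. 7-4. provides lodging to guests → Lodging License required.
Sec. 7-5. vehicles 25 < 26 → Small Fleet Certificate required.
Sec. 7-6. closes 6:00 PM, after 5:00 PM; employees 91 ≤ 92 → Compliance Certificate required.
Sec. 7-7. does not collect or haul waste; vehicles 25 < 27 → Compliance Authorization not required.
Sec. 7-8. vehicles 25 ≤ 27; employees 91 < 96 → Small Fleet Permit not required.
Sec. 7-9. provides lodging to guests → Annual License required.
Sec. 7-10. employees 91 > 79 → Compliance Permit not required.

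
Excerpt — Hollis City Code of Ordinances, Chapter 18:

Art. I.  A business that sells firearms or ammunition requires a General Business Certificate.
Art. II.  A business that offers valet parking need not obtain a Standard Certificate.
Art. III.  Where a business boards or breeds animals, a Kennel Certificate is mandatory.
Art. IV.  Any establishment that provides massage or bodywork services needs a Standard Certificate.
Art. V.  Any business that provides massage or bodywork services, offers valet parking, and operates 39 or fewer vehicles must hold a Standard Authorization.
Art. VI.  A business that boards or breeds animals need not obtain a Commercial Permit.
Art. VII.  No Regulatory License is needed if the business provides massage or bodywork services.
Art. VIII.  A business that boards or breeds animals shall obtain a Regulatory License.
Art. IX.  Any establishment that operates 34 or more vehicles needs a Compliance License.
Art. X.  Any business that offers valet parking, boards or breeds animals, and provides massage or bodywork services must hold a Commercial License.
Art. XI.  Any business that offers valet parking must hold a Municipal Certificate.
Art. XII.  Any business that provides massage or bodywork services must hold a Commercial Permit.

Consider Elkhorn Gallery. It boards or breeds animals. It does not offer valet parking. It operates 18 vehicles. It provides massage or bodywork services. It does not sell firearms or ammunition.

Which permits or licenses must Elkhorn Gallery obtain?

Kennel Certificate, Standard Certificate

Art. I. does not sell firearms or ammunition → General Business Certificate not required.
Art. II. does not offer valet parking → Standard Certificate exemption does not apply.
Art. III. boards or breeds animals → Kennel Certificate required.
Art. IV. provides massage or bodywork services → Standard Certificate required.
Art. V. provides massage or bodywork services; does not offer valet parking; vehicles 18 ≤ 39 → Standard Authorization not required.
Art. VI. boards or breeds animals → exempt from Commercial Permit.
Art. VII. provides massage or bodywork services → exempt from Regulatory License.
Art. VIII. boards or breeds animals → Regulatory License required.
Art. IX. vehicles 18 < 34 → Compliance License not required.
Art. X. does not offer valet parking; boards or breeds animals; provides massage or bodywork services → Commercial License not required.
Art. XI. does not offer valet parking → Municipal Certificate not required.
Art. XII. provides massage or bodywork services → Commercial Permit required.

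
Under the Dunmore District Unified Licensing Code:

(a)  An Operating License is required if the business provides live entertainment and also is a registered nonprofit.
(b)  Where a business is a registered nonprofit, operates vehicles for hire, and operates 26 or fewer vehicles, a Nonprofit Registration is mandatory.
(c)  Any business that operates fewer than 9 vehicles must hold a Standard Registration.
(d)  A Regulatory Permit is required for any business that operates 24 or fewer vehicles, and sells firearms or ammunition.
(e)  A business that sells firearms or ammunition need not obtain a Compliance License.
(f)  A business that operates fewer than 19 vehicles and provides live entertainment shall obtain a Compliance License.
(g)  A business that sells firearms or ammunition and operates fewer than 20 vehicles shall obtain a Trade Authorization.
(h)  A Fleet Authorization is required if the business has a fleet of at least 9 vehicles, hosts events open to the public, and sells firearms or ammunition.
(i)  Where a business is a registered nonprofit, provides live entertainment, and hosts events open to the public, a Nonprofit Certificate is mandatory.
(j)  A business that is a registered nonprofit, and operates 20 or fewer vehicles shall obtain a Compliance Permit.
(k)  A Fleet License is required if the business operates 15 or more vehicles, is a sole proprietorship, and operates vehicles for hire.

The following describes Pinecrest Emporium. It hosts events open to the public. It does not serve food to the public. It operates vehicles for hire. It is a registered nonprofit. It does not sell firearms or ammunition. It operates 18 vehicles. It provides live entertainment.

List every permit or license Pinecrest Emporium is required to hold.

Compliance License, Compliance Permit, Nonprofit Certificate, Nonprofit Registration, Operating License

(a) provides live entertainment; is a registered nonprofit → Operating License required.
(b) is a registered nonprofit; operates vehicles for hire; vehicles 18 ≤ 26 → Nonprofit Registration required.
(c) vehicles 18 ≥ 9 → Standard Registration not required.
(d) vehicles 18 ≤ 24; does not sell firearms or ammunition → Regulatory Permit not required.
(e) does not sell firearms or ammunition → Compliance License exemption does not apply.
(f) vehicles 18 < 19; provides live entertainment → Compliance License required.
(g) does not sell firearms or ammunition; vehicles 18 < 20 → Trade Authorization not required.
(h) vehicles 18 ≥ 9; hosts events open to the public; does not sell firearms or ammunition → Fleet Authorization not required.
(i) is a registered nonprofit; provides live entertainment; hosts events open to the public → Nonprofit Certificate required.
(j) is a registered nonprofit; vehicles 18 ≤ 20 → Compliance Permit required.
(k) vehicles 18 ≥ 15; is a registered nonprofit (not: is a sole proprietorship); operates vehicles for hire → Fleet License not required.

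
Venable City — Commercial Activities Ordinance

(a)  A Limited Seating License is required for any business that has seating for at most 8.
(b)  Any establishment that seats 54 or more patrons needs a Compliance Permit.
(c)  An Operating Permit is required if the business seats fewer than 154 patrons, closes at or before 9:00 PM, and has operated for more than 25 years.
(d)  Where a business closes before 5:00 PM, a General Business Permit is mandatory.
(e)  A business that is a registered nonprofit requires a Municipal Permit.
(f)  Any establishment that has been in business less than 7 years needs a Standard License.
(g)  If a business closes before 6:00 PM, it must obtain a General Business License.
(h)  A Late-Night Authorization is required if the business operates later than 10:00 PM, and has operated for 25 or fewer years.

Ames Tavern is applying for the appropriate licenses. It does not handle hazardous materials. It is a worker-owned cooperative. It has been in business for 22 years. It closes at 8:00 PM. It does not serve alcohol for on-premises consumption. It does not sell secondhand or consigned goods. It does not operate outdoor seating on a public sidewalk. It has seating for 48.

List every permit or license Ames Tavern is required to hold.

(a) seating 48 > 8 → Limited Seating License not required.
(b) seating 48 < 54 → Compliance Permit not required.
(c) seating 48 < 154; closes 8:00 PM, at/before 9:00 PM; years in business 22 ≤ 25 → Operating Permit not required.
(d) closes 8:00 PM, after 5:00 PM → General Business Permit not required.
(e) is a worker-owned cooperative (not: is a registered nonprofit) → Municipal Permit not required.
(f) years in business 22 ≥ 7 → Standard License not required.
(g) closes 8:00 PM, after 6:00 PM → General Business License not required.
(h) closes 8:00 PM, at/before 10:00 PM; years in business 22 ≤ 25 → Late-Night Authorization not required.

None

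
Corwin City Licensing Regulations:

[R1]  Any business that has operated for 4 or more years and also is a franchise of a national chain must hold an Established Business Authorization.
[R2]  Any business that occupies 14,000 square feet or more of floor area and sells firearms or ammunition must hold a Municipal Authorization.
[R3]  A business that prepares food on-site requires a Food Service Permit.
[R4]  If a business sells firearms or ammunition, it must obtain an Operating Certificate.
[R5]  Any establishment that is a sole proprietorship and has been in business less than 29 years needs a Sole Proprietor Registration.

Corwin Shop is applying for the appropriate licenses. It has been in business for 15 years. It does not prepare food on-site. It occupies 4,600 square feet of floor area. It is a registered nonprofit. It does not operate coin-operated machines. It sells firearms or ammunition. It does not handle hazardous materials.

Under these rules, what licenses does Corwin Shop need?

[R1] years in business 15 ≥ 4; is a registered nonprofit (not: is a franchise of a national chain) → Established Business Authorization not required.
[R2] floor area 4,600 square feet < 14,000 square feet; sells firearms or ammunition → Municipal Authorization not required.
[R3] does not prepare food on-site → Food Service Permit not required.
[R4] sells firearms or ammunition → Operating Certificate required.
[R5] is a registered nonprofit (not: is a sole proprietorship); years in business 15 < 29 → Sole Proprietor Registration not required.

Operating Certificate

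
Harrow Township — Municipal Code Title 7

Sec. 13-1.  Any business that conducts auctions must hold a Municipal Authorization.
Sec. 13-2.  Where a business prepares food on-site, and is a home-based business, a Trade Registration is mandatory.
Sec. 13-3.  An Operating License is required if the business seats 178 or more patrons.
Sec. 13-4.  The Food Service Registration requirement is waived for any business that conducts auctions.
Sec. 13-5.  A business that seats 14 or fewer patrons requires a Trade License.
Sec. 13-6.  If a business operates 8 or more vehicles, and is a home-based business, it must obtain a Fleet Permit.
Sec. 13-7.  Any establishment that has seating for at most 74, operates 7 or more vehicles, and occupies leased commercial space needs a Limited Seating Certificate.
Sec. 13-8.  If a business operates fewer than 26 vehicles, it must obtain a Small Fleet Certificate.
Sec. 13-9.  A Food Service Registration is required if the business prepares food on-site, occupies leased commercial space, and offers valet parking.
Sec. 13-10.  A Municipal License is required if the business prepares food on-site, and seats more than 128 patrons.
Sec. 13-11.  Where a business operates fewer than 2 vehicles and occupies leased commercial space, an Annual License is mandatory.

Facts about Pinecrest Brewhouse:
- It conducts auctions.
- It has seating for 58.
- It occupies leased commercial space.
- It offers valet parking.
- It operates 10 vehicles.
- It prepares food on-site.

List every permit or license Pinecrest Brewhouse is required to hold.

Sec. 13-1. conducts auctions → Municipal Authorization required.
Sec. 13-2. prepares food on-site; occupies leased commercial space (not: is a home-based business) → Trade Registration not required.
Sec. 13-3. seating 58 < 178 → Operating License not required.
Sec. 13-4. conducts auctions → exempt from Food Service Registration.
Sec. 13-5. seating 58 > 14 → Trade License not required.
Sec. 13-6. vehicles 10 ≥ 8; occupies leased commercial space (not: is a home-based business) → Fleet Permit not required.
Sec. 13-7. seating 58 ≤ 74; vehicles 10 ≥ 7; occupies leased commercial space → Limited Seating Certificate required.
Sec. 13-8. vehicles 10 < 26 → Small Fleet Certificate required.
Sec. 13-9. prepares food on-site; occupies leased commercial space; offers valet parking → Food Service Registration required.
Sec. 13-10. prepares food on-site; seating 58 ≤ 128 → Municipal License not required.
Sec. 13-11. vehicles 10 ≥ 2; occupies leased commercial space → Annual License not required.

Limited Seating Certificate, Municipal Authorization, Small Fleet Certificate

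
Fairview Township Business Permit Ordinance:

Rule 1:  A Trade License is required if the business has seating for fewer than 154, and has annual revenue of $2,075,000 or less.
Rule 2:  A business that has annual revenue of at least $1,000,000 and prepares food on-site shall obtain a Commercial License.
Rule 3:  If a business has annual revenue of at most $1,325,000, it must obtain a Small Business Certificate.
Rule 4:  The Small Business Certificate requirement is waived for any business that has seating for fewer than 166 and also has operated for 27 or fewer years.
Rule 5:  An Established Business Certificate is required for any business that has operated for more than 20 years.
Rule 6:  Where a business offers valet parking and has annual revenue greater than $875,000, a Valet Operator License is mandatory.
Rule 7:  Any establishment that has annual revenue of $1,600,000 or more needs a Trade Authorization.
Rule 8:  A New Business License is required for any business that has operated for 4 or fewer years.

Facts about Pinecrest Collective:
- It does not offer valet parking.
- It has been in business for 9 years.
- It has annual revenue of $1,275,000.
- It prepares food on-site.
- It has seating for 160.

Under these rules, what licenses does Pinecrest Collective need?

Commercial License

Rule 1: seating 160 ≥ 154; revenue $1,275,000 ≤ $2,075,000 → Trade License not required.
Rule 2: revenue $1,275,000 ≥ $1,000,000; prepares food on-site → Commercial License required.
Rule 3: revenue $1,275,000 ≤ $1,325,000 → Small Business Certificate required.
Rule 4: seating 160 < 166; years in business 9 ≤ 27 → exempt from Small Business Certificate.
Rule 5: years in business 9 ≤ 20 → Established Business Certificate not required.
Rule 6: does not offer valet parking; revenue $1,275,000 > $875,000 → Valet Operator License not required.
Rule 7: revenue $1,275,000 < $1,600,000 → Trade Authorization not required.
Rule 8: years in business 9 > 4 → New Business License not required.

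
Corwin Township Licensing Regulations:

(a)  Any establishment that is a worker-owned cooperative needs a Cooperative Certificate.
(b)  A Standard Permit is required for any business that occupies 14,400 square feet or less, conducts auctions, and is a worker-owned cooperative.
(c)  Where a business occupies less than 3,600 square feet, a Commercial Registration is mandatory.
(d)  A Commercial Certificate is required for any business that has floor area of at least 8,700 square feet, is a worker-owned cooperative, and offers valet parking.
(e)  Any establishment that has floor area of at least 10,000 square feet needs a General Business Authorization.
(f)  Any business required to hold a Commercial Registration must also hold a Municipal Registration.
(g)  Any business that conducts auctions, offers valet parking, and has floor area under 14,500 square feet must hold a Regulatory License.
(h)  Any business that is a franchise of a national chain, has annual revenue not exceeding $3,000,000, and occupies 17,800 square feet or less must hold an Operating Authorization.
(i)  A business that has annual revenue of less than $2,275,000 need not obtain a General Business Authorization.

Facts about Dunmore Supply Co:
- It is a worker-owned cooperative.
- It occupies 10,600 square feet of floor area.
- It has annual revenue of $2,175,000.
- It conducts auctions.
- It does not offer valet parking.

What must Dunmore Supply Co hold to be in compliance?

Cooperative Certificate, Standard Permit

(a) is a worker-owned cooperative → Cooperative Certificate required.
(b) floor area 10,600 square feet ≤ 14,400 square feet; conducts auctions; is a worker-owned cooperative → Standard Permit required.
(c) floor area 10,600 square feet ≥ 3,600 square feet → Commercial Registration not required.
(d) floor area 10,600 square feet ≥ 8,700 square feet; is a worker-owned cooperative; does not offer valet parking → Commercial Certificate not required.
(e) floor area 10,600 square feet ≥ 10,000 square feet → General Business Authorization required.
(f) Commercial Registration is not required → no effect.
(g) conducts auctions; does not offer valet parking; floor area 10,600 square feet < 14,500 square feet → Regulatory License not required.
(h) is a worker-owned cooperative (not: is a franchise of a national chain); revenue $2,175,000 ≤ $3,000,000; floor area 10,600 square feet ≤ 17,800 square feet → Operating Authorization not required.
(i) revenue $2,175,000 < $2,275,000 → exempt from General Business Authorization.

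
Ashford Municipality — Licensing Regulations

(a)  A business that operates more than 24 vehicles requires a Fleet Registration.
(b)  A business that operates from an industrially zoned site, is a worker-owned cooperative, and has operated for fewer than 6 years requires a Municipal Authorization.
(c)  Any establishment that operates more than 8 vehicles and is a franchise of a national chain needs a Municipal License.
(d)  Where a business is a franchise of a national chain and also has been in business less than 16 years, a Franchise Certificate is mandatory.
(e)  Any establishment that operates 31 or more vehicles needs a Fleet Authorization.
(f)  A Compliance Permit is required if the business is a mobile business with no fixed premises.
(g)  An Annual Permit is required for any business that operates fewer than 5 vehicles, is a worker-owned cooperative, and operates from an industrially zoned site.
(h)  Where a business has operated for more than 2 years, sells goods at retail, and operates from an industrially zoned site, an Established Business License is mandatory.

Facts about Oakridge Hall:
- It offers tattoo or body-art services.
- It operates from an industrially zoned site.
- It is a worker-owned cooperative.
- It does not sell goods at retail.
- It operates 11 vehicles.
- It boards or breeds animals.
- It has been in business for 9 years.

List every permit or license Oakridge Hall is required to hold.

None

(a) vehicles 11 ≤ 24 → Fleet Registration not required.
(b) operates from an industrially zoned site; is a worker-owned cooperative; years in business 9 ≥ 6 → Municipal Authorization not required.
(c) vehicles 11 > 8; is a worker-owned cooperative (not: is a franchise of a national chain) → Municipal License not required.
(d) is a worker-owned cooperative (not: is a franchise of a national chain); years in business 9 < 16 → Franchise Certificate not required.
(e) vehicles 11 < 31 → Fleet Authorization not required.
(f) operates from an industrially zoned site (not: is a mobile business with no fixed premises) → Compliance Permit not required.
(g) vehicles 11 ≥ 5; is a worker-owned cooperative; operates from an industrially zoned site → Annual Permit not required.
(h) years in business 9 > 2; does not sell goods at retail; operates from an industrially zoned site → Established Business License not required.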